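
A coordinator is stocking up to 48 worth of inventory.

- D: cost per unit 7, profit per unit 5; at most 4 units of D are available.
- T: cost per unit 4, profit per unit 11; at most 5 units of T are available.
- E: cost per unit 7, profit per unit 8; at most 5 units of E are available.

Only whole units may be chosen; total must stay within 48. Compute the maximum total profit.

87

Take 5×T and 4×E: cost 48 ≤ 48, profit 5·11 + 4·8 = 87.
T has the best ratio (11/4) and is taken to its limit of 5; remaining capacity is filled optimally with the others.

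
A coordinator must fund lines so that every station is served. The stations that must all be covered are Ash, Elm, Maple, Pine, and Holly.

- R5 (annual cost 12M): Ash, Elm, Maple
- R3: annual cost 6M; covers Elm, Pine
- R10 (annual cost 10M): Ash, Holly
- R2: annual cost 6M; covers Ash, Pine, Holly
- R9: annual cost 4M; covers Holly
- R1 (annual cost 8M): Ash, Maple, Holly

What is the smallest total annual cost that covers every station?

14

The greedy cost-per-new-station heuristic would pick R2 and R5 for 18, but a cheaper cover exists.
Choose R3 and R1: together they cover Ash, Elm, Maple, Pine, Holly — every station.
Total annual cost: 6 + 8 = 14.
No cover costs less than 14.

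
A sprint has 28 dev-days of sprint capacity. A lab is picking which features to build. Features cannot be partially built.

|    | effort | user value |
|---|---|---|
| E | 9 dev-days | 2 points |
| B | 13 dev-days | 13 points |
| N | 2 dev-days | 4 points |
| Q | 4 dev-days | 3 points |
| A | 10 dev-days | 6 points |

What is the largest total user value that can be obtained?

23

B + Q + A: effort 13 + 4 + 10 = 27 ≤ 28, user value 13 + 3 + 6 = 22.
E + B + N + Q: effort 9 + 13 + 2 + 4 = 28 ≤ 28, user value 2 + 13 + 4 + 3 = 22.
B + N + A: effort 13 + 2 + 10 = 25 ≤ 28, user value 13 + 4 + 6 = 23.
Best is B, N, and A with total user value 23.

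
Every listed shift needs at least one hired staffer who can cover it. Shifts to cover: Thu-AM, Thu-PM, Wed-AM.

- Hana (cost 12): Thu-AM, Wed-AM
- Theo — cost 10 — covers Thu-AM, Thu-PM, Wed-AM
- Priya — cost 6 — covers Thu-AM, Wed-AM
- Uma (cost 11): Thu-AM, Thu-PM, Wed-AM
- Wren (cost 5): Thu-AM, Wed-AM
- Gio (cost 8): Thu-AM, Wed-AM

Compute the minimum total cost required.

10

The greedy cost-per-new-shift heuristic would pick Wren and Theo for 15, but a cheaper cover exists.
Theo alone covers Thu-AM, Thu-PM, Wed-AM — every shift.
Total cost: 10.
No cover costs less than 10.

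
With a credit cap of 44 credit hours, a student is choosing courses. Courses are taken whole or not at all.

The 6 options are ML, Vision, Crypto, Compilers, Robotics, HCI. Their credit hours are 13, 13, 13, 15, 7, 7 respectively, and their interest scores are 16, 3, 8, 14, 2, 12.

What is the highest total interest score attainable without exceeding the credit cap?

Treat it as a binary knapsack problem.
Allowing fractional choices, the relaxed optimum would be about 47.5, but courses are indivisible.
ML + Compilers + HCI: credit hours 13 + 15 + 7 = 35 ≤ 44, interest score 16 + 14 + 12 = 42.
ML + Compilers + Robotics + HCI: credit hours 13 + 15 + 7 + 7 = 42 ≤ 44, interest score 16 + 14 + 2 + 12 = 44.
ML + Crypto + Robotics + HCI: credit hours 13 + 13 + 7 + 7 = 40 ≤ 44, interest score 16 + 8 + 2 + 12 = 38.
Best is ML, Compilers, Robotics, and HCI with total interest score 44.

44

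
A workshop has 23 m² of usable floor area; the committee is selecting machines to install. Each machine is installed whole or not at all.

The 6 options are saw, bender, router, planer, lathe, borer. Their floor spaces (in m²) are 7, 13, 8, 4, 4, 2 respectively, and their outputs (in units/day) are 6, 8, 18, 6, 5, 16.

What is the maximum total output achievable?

Allowing fractional choices, the relaxed optimum would be about 49.3, but machines are indivisible.
router + planer + lathe + borer: floor space 8 + 4 + 4 + 2 = 18 ≤ 23, output 18 + 6 + 5 + 16 = 45.
saw + router + planer + borer: floor space 7 + 8 + 4 + 2 = 21 ≤ 23, output 6 + 18 + 6 + 16 = 46.
Best is saw, router, planer, and borer with total output 46.

46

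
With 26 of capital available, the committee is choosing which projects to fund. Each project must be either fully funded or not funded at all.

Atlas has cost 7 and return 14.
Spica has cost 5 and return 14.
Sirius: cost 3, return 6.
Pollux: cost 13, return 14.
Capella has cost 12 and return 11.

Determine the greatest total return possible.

42

Allowing fractional choices, the relaxed optimum would be about 45.8, but projects are indivisible.
Atlas + Spica + Capella: cost 7 + 5 + 12 = 24 ≤ 26, return 14 + 14 + 11 = 39.
Atlas + Spica + Pollux: cost 7 + 5 + 13 = 25 ≤ 26, return 14 + 14 + 14 = 42.
Atlas + Spica + Sirius: cost 7 + 5 + 3 = 15 ≤ 26, return 14 + 14 + 6 = 34.
Best is Atlas, Spica, and Pollux with total return 42.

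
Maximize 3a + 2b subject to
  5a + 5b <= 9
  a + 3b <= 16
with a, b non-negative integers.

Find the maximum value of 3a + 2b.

Relaxing integrality, the LP optimum is 5.40 at (a,b) = (1.8, 0), which is not an integer point.
(a,b)=(1,0): 5·1+5·0=5≤9, 1·1+3·0=1≤16, objective 3.
(a,b)=(0,1): 5·0+5·1=5≤9, 1·0+3·1=3≤16, objective 2.
(a,b)=(0,0): 5·0+5·0=0≤9, 1·0+3·0=0≤16, objective 0.
Maximum is 3 at (a,b)=(1,0).

3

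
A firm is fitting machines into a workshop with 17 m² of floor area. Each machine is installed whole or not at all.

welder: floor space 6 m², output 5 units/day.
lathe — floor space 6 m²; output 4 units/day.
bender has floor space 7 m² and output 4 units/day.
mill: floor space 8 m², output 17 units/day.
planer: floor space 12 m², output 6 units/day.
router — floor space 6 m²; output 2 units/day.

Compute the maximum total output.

22

Treat it as a binary knapsack problem.
welder + mill: floor space 6 + 8 = 14 ≤ 17, output 5 + 17 = 22.
lathe + mill: floor space 6 + 8 = 14 ≤ 17, output 4 + 17 = 21.
bender + mill: floor space 7 + 8 = 15 ≤ 17, output 4 + 17 = 21.
Best is welder and mill with total output 22.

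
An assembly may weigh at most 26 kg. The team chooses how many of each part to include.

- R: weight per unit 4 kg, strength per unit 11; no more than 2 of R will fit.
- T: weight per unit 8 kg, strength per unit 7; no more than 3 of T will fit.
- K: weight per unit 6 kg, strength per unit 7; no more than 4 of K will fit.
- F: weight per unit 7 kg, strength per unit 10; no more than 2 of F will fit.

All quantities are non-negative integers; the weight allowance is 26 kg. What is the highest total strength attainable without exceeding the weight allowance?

This is a bounded integer knapsack.
Take 2×R and 3×K: weight 26 ≤ 26, strength 2·11 + 3·7 = 43.
R has the best ratio (11/4) and is taken to its limit of 2; remaining capacity is filled optimally with the others.

43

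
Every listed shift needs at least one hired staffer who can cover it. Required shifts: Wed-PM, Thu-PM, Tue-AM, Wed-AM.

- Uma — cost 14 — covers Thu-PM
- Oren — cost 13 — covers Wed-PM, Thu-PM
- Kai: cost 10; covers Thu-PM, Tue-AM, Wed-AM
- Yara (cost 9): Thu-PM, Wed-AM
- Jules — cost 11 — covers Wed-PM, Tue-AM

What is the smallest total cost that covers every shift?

The greedy cost-per-new-shift heuristic would pick Kai and Jules for 21, but a cheaper cover exists.
Choose Yara and Jules: together they cover Wed-PM, Thu-PM, Tue-AM, Wed-AM — every shift.
Total cost: 9 + 11 = 20.
No cover costs less than 20.

20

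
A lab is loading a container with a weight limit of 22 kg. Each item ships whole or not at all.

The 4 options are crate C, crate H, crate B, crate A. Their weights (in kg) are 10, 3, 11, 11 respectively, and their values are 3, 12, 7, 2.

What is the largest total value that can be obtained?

Take crate H and crate B: weight 3 + 11 = 14 ≤ 22, value 12 + 7 = 19.
No other feasible combination does better.

19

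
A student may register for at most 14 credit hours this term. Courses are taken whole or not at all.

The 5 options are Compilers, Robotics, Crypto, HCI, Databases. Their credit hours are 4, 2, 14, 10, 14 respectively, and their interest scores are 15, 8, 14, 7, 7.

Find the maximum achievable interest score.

Take Compilers and Robotics: credit hours 4 + 2 = 6 ≤ 14, interest score 15 + 8 = 23.
No other feasible combination does better.

23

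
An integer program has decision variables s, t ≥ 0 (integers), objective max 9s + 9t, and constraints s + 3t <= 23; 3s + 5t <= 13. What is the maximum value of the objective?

36

(s,t)=(4,0): 1·4+3·0=4≤23, 3·4+5·0=12≤13, objective 36.
(s,t)=(3,0): 1·3+3·0=3≤23, 3·3+5·0=9≤13, objective 27.
The best lattice point is (4,0), giving 36.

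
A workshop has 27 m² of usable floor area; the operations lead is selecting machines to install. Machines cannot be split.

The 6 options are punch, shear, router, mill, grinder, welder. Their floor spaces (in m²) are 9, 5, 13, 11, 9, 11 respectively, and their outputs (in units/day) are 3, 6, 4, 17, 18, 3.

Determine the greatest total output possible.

41

Allowing fractional choices, the relaxed optimum would be about 41.7, but machines are indivisible.
mill + grinder: floor space 11 + 9 = 20 ≤ 27, output 17 + 18 = 35.
shear + mill + grinder: floor space 5 + 11 + 9 = 25 ≤ 27, output 6 + 17 + 18 = 41.
Best is shear, mill, and grinder with total output 41.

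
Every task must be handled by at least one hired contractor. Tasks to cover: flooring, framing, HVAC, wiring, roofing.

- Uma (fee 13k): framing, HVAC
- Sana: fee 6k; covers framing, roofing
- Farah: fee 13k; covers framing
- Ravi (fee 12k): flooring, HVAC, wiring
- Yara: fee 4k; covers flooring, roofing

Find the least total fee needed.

The greedy cost-per-new-task heuristic would pick Yara, Sana, and Ravi for 22, but a cheaper cover exists.
Choose Sana and Ravi: together they cover flooring, framing, HVAC, wiring, roofing — every task.
Total fee: 6 + 12 = 18.
No cover costs less than 18.

18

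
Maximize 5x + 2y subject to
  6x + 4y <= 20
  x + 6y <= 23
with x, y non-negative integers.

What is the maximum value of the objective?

The continuous relaxation peaks at (3.33, 0) with value 16.67; rounding to a feasible lattice point costs some objective.
(x,y)=(3,0): 6·3+4·0=18≤20, 1·3+6·0=3≤23, objective 15.
(x,y)=(2,1): 6·2+4·1=16≤20, 1·2+6·1=8≤23, objective 12.
(x,y)=(2,0): 6·2+4·0=12≤20, 1·2+6·0=2≤23, objective 10.
No feasible integer point exceeds 15.

15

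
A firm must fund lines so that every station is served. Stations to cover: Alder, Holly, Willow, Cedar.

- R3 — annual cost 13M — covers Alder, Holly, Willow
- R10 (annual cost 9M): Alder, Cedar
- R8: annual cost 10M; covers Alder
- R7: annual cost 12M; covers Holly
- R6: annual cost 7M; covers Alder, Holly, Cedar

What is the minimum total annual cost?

This is a weighted set-cover instance.
Choose R3 and R6: together they cover Alder, Holly, Willow, Cedar — every station.
Total annual cost: 13 + 7 = 20.
No cover costs less than 20.

20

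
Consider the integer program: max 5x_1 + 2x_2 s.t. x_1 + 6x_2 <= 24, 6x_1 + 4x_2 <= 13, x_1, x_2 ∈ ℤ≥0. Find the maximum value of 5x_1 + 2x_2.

10

(x_1,x_2)=(2,0): 1·2+6·0=2≤24, 6·2+4·0=12≤13, objective 10.
(x_1,x_2)=(1,1): 1·1+6·1=7≤24, 6·1+4·1=10≤13, objective 7.
(x_1,x_2)=(1,0): 1·1+6·0=1≤24, 6·1+4·0=6≤13, objective 5.
Maximum is 10 at (x_1,x_2)=(2,0).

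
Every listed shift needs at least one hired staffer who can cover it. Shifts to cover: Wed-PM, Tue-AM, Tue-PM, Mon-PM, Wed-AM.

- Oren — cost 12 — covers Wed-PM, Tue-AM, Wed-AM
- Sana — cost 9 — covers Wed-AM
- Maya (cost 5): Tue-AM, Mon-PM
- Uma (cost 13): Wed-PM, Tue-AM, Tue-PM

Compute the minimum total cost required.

Choose Sana, Maya, and Uma: together they cover Wed-PM, Tue-AM, Tue-PM, Mon-PM, Wed-AM — every shift.
Total cost: 9 + 5 + 13 = 27.

27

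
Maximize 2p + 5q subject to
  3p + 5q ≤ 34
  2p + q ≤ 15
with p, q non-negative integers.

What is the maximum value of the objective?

Relaxing integrality, the LP optimum is 34.00 at (p,q) = (0, 6.8), which is not an integer point.
(p,q)=(1,6) is feasible, giving 32.
(p,q)=(0,6) is feasible, giving 30.
No feasible integer point exceeds 32.

32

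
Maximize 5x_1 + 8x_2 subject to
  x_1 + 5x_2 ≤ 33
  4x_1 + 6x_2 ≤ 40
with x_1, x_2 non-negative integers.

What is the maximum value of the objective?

53

(x_1,x_2)=(1,6): 1·1+5·6=31≤33, 4·1+6·6=40≤40, objective 53.
(x_1,x_2)=(2,5): 1·2+5·5=27≤33, 4·2+6·5=38≤40, objective 50.
(x_1,x_2)=(0,6): 1·0+5·6=30≤33, 4·0+6·6=36≤40, objective 48.
No feasible integer point exceeds 53.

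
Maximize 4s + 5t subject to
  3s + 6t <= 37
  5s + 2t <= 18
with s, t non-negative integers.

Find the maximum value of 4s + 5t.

30

The continuous relaxation peaks at (1.42, 5.46) with value 32.96; rounding to a feasible lattice point costs some objective.
(s,t)=(0,6) is feasible, giving 30.
(s,t)=(1,5) is feasible, giving 29.
(s,t)=(2,4) is feasible, giving 28.
(s,t)=(0,5) is feasible, giving 25.
No feasible integer point exceeds 30.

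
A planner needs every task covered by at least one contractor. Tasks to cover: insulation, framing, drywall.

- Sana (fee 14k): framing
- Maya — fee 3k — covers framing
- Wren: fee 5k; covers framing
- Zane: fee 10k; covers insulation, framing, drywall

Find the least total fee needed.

This is an integer covering problem.
The greedy cost-per-new-task heuristic would pick Maya and Zane for 13, but a cheaper cover exists.
Zane alone covers insulation, framing, drywall — every task.
Total fee: 10.
No cover costs less than 10.

10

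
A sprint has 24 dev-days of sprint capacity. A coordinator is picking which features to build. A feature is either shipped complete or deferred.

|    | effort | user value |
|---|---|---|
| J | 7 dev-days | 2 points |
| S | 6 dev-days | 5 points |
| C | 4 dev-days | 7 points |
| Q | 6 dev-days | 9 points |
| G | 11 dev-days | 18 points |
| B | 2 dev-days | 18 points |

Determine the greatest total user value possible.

Q + G + B: effort 6 + 11 + 2 = 19 ≤ 24, user value 9 + 18 + 18 = 45.
S + C + G + B: effort 6 + 4 + 11 + 2 = 23 ≤ 24, user value 5 + 7 + 18 + 18 = 48.
C + Q + G + B: effort 4 + 6 + 11 + 2 = 23 ≤ 24, user value 7 + 9 + 18 + 18 = 52.
Best is C, Q, G, and B with total user value 52.

52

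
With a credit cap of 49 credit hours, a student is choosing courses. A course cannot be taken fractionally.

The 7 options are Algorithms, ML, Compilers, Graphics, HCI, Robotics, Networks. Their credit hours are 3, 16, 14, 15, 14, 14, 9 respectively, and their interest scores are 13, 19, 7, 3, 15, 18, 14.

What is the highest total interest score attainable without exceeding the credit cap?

Allowing fractional choices, the relaxed optimum would be about 71.5, but courses are indivisible.
Algorithms + ML + Robotics + Networks: credit hours 3 + 16 + 14 + 9 = 42 ≤ 49, interest score 13 + 19 + 18 + 14 = 64.
Algorithms + ML + HCI + Networks: credit hours 3 + 16 + 14 + 9 = 42 ≤ 49, interest score 13 + 19 + 15 + 14 = 61.
Algorithms + ML + HCI + Robotics: credit hours 3 + 16 + 14 + 14 = 47 ≤ 49, interest score 13 + 19 + 15 + 18 = 65.
Best is Algorithms, ML, HCI, and Robotics with total interest score 65.

65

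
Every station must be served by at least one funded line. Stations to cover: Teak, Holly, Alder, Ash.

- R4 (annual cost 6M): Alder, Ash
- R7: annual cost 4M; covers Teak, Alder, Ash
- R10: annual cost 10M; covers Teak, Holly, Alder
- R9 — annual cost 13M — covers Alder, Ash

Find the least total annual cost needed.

Choose R7 and R10: together they cover Teak, Holly, Alder, Ash — every station.
Total annual cost: 4 + 10 = 14.

14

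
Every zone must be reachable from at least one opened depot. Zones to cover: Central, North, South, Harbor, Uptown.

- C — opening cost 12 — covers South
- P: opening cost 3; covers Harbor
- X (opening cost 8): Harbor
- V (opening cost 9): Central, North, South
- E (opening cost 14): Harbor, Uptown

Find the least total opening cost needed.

23

Choose V and E: together they cover Central, North, South, Harbor, Uptown — every zone.
Total opening cost: 9 + 14 = 23.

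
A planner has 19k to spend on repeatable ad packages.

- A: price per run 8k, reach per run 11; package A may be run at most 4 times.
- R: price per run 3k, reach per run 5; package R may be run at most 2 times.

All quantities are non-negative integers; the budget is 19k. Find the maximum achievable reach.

27

R has the best ratio (5/3); taking only R gives at most 2×5 = 10 (stopped by the supply cap of 2).
Mixing does better — 2×A and 1×R: price 19 ≤ 19, reach 2·11 + 1·5 = 27.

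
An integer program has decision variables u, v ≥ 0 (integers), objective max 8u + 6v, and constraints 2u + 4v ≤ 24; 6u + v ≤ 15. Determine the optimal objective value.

Relaxing integrality, the LP optimum is 44.18 at (u,v) = (1.64, 5.18), which is not an integer point.
(u,v)=(1,5): 2·1+4·5=22≤24, 6·1+1·5=11≤15, objective 38.
(u,v)=(0,6): 2·0+4·6=24≤24, 6·0+1·6=6≤15, objective 36.
(u,v)=(1,4): 2·1+4·4=18≤24, 6·1+1·4=10≤15, objective 32.
Maximum is 38 at (u,v)=(1,5).

38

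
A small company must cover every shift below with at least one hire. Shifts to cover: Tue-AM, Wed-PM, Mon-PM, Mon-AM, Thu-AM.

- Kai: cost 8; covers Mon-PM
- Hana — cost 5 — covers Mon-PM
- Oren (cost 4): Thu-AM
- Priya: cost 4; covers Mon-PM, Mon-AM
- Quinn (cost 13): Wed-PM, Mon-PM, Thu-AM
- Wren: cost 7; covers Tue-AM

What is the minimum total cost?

This is an integer covering problem.
The greedy cost-per-new-shift heuristic would pick Priya, Oren, Wren, and Quinn for 28, but a cheaper cover exists.
Choose Priya, Quinn, and Wren: together they cover Tue-AM, Wed-PM, Mon-PM, Mon-AM, Thu-AM — every shift.
Total cost: 4 + 13 + 7 = 24.
No cover costs less than 24.

24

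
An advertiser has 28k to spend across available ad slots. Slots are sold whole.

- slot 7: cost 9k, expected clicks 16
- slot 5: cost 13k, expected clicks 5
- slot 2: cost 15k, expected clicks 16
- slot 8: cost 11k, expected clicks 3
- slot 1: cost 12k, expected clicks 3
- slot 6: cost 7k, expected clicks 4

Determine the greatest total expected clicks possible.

slot 7 + slot 8 + slot 6: cost 9 + 11 + 7 = 27 ≤ 28, expected clicks 16 + 3 + 4 = 23.
slot 7 + slot 1 + slot 6: cost 9 + 12 + 7 = 28 ≤ 28, expected clicks 16 + 3 + 4 = 23.
slot 7 + slot 2: cost 9 + 15 = 24 ≤ 28, expected clicks 16 + 16 = 32.
Best is slot 7 and slot 2 with total expected clicks 32.

32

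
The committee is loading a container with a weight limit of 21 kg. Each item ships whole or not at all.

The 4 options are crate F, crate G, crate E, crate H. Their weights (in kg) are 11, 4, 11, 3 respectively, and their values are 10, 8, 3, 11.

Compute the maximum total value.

Allowing fractional choices, the relaxed optimum would be about 29.8, but items are indivisible.
crate F + crate G + crate H: weight 11 + 4 + 3 = 18 ≤ 21, value 10 + 8 + 11 = 29.
crate G + crate E + crate H: weight 4 + 11 + 3 = 18 ≤ 21, value 8 + 3 + 11 = 22.
crate F + crate H: weight 11 + 3 = 14 ≤ 21, value 10 + 11 = 21.
Best is crate F, crate G, and crate H with total value 29.

29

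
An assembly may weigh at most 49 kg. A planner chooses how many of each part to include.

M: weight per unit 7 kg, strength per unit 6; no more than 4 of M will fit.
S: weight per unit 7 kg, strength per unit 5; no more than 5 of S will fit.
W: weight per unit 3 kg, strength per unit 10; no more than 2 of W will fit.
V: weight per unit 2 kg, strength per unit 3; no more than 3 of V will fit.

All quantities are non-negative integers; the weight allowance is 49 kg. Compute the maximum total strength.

W has the best ratio (10/3); taking only W gives at most 2×10 = 20 (stopped by the supply cap of 2).
Mixing does better — 4×M, 1×S, 2×W, and 3×V: weight 47 ≤ 49, strength 4·6 + 1·5 + 2·10 + 3·3 = 58.

58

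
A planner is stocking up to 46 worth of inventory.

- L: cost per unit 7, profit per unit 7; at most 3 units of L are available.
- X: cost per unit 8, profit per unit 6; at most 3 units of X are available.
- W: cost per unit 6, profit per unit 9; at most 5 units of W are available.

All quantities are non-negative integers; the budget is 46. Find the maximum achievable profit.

59

W has the best ratio (9/6); taking only W gives at most 5×9 = 45 (stopped by the supply cap of 5).
Mixing does better — 2×L and 5×W: cost 44 ≤ 46, profit 2·7 + 5·9 = 59.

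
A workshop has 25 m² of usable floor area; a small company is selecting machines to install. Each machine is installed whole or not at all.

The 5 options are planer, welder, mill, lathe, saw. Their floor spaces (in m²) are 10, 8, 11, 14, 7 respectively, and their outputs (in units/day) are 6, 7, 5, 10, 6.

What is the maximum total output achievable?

Allowing fractional choices, the relaxed optimum would be about 20.1, but machines are indivisible.
planer + welder + saw: floor space 10 + 8 + 7 = 25 ≤ 25, output 6 + 7 + 6 = 19.
lathe + saw: floor space 14 + 7 = 21 ≤ 25, output 10 + 6 = 16.
welder + lathe: floor space 8 + 14 = 22 ≤ 25, output 7 + 10 = 17.
Best is planer, welder, and saw with total output 19.

19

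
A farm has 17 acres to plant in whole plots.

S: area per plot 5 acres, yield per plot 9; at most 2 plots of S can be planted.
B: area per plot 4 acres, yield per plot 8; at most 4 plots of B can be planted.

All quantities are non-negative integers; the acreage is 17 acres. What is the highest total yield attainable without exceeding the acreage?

This is a bounded integer knapsack.
B has the best ratio (8/4); taking only B gives at most 4×8 = 32 (stopped by the area limit).
Mixing does better — 1×S and 3×B: area 17 ≤ 17, yield 1·9 + 3·8 = 33.

33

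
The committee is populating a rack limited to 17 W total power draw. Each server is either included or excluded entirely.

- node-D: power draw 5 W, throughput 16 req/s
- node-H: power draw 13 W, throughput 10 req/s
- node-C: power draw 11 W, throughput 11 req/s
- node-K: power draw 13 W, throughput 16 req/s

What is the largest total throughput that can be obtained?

Allowing fractional choices, the relaxed optimum would be about 30.8, but servers are indivisible.
node-D + node-C: power draw 5 + 11 = 16 ≤ 17, throughput 16 + 11 = 27.
node-D: power draw 5 ≤ 17, throughput 16.
Best is node-D and node-C with total throughput 27.

27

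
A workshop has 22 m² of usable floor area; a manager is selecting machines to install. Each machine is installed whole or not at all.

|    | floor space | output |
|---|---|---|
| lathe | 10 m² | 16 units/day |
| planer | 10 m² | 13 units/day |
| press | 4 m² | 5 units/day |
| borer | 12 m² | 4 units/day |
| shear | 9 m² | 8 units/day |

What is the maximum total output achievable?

Treat it as a binary knapsack problem.
lathe + shear: floor space 10 + 9 = 19 ≤ 22, output 16 + 8 = 24.
lathe + planer: floor space 10 + 10 = 20 ≤ 22, output 16 + 13 = 29.
Best is lathe and planer with total output 29.

29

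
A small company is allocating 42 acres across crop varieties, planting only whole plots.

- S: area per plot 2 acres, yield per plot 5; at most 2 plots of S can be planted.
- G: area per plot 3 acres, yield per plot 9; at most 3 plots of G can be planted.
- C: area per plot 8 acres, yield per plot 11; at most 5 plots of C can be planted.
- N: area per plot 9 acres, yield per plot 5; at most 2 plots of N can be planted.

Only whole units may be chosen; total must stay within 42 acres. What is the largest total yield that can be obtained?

Take 2×S, 2×G, and 4×C: area 42 ≤ 42, yield 2·5 + 2·9 + 4·11 = 72.
No other integer combination yields more.

72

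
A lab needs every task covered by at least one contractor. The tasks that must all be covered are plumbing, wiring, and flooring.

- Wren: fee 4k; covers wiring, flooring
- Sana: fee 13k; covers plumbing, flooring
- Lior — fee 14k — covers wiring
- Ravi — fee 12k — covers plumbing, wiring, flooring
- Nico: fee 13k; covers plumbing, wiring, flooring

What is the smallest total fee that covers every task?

This is a weighted set-cover instance.
The greedy cost-per-new-task heuristic would pick Wren and Ravi for 16, but a cheaper cover exists.
Ravi alone covers plumbing, wiring, flooring — every task.
Total fee: 12.
No cover costs less than 12.

12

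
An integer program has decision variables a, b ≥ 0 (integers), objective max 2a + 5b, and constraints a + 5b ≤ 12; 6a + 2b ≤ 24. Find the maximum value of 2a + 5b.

(a,b)=(2,2) is feasible, giving 14.
(a,b)=(1,2) is feasible, giving 12.
Maximum is 14 at (a,b)=(2,2).

14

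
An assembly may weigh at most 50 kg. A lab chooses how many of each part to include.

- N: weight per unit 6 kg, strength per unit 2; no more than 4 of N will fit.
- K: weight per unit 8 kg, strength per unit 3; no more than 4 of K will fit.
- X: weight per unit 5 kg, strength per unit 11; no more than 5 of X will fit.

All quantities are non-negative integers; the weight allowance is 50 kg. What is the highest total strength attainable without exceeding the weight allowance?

64

Take 3×K and 5×X: weight 49 ≤ 50, strength 3·3 + 5·11 = 64.
X has the best ratio (11/5) and is taken to its limit of 5; remaining capacity is filled optimally with the others.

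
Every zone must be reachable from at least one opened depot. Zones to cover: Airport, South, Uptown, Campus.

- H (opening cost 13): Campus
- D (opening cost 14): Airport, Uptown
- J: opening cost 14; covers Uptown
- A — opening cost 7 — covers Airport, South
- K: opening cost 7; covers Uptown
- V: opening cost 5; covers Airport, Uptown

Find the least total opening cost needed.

25

Choose H, A, and V: together they cover Airport, South, Uptown, Campus — every zone.
Total opening cost: 13 + 7 + 5 = 25.
No cover costs less than 25.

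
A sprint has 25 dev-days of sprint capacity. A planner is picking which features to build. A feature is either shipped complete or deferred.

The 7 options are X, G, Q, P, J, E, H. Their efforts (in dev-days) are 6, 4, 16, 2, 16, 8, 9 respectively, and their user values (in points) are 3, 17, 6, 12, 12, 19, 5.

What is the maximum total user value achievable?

Treat it as a binary knapsack problem.
Take G, P, E, and H: effort 4 + 2 + 8 + 9 = 23 ≤ 25, user value 17 + 12 + 19 + 5 = 53.
No other feasible combination does better.

53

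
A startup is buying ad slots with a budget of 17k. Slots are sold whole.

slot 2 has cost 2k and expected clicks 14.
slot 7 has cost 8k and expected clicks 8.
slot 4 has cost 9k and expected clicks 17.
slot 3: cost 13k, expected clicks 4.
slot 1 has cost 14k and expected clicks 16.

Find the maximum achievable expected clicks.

This is an integer program with binary decision variables.
Allowing fractional choices, the relaxed optimum would be about 37.9, but ad slots are indivisible.
slot 2 + slot 1: cost 2 + 14 = 16 ≤ 17, expected clicks 14 + 16 = 30.
slot 7 + slot 4: cost 8 + 9 = 17 ≤ 17, expected clicks 8 + 17 = 25.
slot 2 + slot 4: cost 2 + 9 = 11 ≤ 17, expected clicks 14 + 17 = 31.
Best is slot 2 and slot 4 with total expected clicks 31.

31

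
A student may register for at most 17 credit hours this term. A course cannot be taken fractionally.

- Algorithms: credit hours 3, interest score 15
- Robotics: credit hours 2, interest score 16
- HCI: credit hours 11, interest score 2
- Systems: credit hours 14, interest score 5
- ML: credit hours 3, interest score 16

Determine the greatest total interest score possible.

Allowing fractional choices, the relaxed optimum would be about 50.2, but courses are indivisible.
Robotics + HCI + ML: credit hours 2 + 11 + 3 = 16 ≤ 17, interest score 16 + 2 + 16 = 34.
Algorithms + Robotics + ML: credit hours 3 + 2 + 3 = 8 ≤ 17, interest score 15 + 16 + 16 = 47.
Algorithms + Robotics + HCI: credit hours 3 + 2 + 11 = 16 ≤ 17, interest score 15 + 16 + 2 = 33.
Best is Algorithms, Robotics, and ML with total interest score 47.

47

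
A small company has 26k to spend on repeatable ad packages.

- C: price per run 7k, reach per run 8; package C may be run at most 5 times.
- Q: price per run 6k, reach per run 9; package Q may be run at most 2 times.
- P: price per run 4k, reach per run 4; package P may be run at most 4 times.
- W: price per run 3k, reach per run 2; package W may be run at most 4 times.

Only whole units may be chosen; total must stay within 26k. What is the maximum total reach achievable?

Q has the best ratio (9/6); taking only Q gives at most 2×9 = 18 (stopped by the supply cap of 2).
Mixing does better — 2×C and 2×Q: price 26 ≤ 26, reach 2·8 + 2·9 = 34.

34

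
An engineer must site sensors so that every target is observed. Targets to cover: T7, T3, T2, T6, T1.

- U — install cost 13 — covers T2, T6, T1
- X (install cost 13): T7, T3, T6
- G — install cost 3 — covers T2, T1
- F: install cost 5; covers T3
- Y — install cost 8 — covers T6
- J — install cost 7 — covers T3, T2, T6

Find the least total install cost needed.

16

The greedy cost-per-new-target heuristic would pick G, J, and X for 23, but a cheaper cover exists.
Choose X and G: together they cover T7, T3, T2, T6, T1 — every target.
Total install cost: 13 + 3 = 16.
No cover costs less than 16.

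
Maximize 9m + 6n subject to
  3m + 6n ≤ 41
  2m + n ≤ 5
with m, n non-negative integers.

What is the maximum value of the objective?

(m,n)=(0,5) is feasible, giving 30.
(m,n)=(0,4) is feasible, giving 24.
Maximum is 30 at (m,n)=(0,5).

30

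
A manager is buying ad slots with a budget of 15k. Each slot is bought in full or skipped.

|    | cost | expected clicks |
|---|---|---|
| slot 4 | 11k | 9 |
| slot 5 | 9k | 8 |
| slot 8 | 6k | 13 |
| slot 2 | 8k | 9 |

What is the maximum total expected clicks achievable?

22

This is an integer program with binary decision variables.
Allowing fractional choices, the relaxed optimum would be about 22.9, but ad slots are indivisible.
slot 8 + slot 2: cost 6 + 8 = 14 ≤ 15, expected clicks 13 + 9 = 22.
slot 8: cost 6 ≤ 15, expected clicks 13.
slot 5 + slot 8: cost 9 + 6 = 15 ≤ 15, expected clicks 8 + 13 = 21.
Best is slot 8 and slot 2 with total expected clicks 22.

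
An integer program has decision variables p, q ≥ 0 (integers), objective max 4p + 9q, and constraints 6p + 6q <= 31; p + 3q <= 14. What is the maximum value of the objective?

40

The continuous relaxation peaks at (0.75, 4.42) with value 42.75; rounding to a feasible lattice point costs some objective.
(p,q)=(1,4): 6·1+6·4=30≤31, 1·1+3·4=13≤14, objective 40.
(p,q)=(0,4): 6·0+6·4=24≤31, 1·0+3·4=12≤14, objective 36.
(p,q)=(2,3): 6·2+6·3=30≤31, 1·2+3·3=11≤14, objective 35.
The best lattice point is (1,4), giving 40.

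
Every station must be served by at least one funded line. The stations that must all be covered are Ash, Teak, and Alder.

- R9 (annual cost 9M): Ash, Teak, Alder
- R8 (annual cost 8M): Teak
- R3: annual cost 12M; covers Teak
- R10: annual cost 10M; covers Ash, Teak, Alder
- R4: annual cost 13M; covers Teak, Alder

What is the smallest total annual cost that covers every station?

9

R9 alone covers Ash, Teak, Alder — every station.
Total annual cost: 9.
No cover costs less than 9.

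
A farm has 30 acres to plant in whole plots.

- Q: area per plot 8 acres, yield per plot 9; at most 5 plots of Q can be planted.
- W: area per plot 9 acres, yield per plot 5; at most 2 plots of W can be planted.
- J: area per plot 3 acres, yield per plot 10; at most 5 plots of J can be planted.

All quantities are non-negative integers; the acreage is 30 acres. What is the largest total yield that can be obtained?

This is a bounded integer knapsack.
J has the best ratio (10/3); taking only J gives at most 5×10 = 50 (stopped by the supply cap of 5).
Mixing does better — 1×Q and 5×J: area 23 ≤ 30, yield 1·9 + 5·10 = 59.

59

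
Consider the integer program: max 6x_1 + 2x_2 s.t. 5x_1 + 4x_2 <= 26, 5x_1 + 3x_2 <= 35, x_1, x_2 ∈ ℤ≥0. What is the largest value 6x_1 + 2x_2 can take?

(x_1,x_2)=(5,0) is feasible, giving 30.
(x_1,x_2)=(4,1) is feasible, giving 26.
Maximum is 30 at (x_1,x_2)=(5,0).

30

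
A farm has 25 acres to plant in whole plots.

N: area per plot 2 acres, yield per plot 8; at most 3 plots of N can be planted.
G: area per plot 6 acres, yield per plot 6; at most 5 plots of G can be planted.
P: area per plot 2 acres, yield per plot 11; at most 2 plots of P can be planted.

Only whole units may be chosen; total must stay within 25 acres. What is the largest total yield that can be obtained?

This is a bounded integer knapsack.
P has the best ratio (11/2); taking only P gives at most 2×11 = 22 (stopped by the supply cap of 2).
Mixing does better — 3×N, 2×G, and 2×P: area 22 ≤ 25, yield 3·8 + 2·6 + 2·11 = 58.

58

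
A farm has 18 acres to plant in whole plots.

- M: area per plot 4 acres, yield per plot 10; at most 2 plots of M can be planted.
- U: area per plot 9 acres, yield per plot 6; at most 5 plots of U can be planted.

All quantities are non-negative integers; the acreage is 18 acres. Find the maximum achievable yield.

2×M and 1×U: area 17 ≤ 18, yield 2·10 + 1·6 = 26.
2×M: area 8 ≤ 18, yield 2·10 = 20.
Best is 26.

26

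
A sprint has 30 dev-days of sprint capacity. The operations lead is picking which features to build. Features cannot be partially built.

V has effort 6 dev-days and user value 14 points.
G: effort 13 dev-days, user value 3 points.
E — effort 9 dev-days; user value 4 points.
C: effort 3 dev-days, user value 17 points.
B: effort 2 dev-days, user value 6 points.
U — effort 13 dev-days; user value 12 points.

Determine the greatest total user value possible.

49

V + C + U: effort 6 + 3 + 13 = 22 ≤ 30, user value 14 + 17 + 12 = 43.
V + C + B + U: effort 6 + 3 + 2 + 13 = 24 ≤ 30, user value 14 + 17 + 6 + 12 = 49.
Best is V, C, B, and U with total user value 49.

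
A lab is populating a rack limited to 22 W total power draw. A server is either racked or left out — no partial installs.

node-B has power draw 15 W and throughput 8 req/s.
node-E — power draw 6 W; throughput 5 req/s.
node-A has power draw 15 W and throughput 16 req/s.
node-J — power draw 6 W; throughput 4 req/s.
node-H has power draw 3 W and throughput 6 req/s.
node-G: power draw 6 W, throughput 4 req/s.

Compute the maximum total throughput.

22

Take node-A and node-H: power draw 15 + 3 = 18 ≤ 22, throughput 16 + 6 = 22.
No other feasible combination does better.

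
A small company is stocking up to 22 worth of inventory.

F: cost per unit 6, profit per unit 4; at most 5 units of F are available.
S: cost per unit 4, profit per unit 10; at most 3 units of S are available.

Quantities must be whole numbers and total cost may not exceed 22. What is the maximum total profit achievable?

34

S has the best ratio (10/4); taking only S gives at most 3×10 = 30 (stopped by the supply cap of 3).
Mixing does better — 1×F and 3×S: cost 18 ≤ 22, profit 1·4 + 3·10 = 34.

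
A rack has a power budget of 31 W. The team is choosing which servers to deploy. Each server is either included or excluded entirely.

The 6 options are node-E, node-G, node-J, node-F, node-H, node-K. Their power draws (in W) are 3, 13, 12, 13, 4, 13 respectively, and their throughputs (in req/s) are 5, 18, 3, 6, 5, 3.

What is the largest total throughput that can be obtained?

node-G + node-F + node-H: power draw 13 + 13 + 4 = 30 ≤ 31, throughput 18 + 6 + 5 = 29.
node-E + node-G + node-F: power draw 3 + 13 + 13 = 29 ≤ 31, throughput 5 + 18 + 6 = 29.
node-E + node-G + node-H: power draw 3 + 13 + 4 = 20 ≤ 31, throughput 5 + 18 + 5 = 28.
The maximum throughput is 29; one optimal choice is node-E, node-G, and node-F.

29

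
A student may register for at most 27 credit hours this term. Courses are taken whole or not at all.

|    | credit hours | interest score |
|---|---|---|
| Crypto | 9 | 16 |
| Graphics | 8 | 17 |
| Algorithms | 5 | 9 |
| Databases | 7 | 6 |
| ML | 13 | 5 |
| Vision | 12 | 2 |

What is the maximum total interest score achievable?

42

Crypto + Graphics: credit hours 9 + 8 = 17 ≤ 27, interest score 16 + 17 = 33.
Crypto + Graphics + Algorithms: credit hours 9 + 8 + 5 = 22 ≤ 27, interest score 16 + 17 + 9 = 42.
Crypto + Graphics + Databases: credit hours 9 + 8 + 7 = 24 ≤ 27, interest score 16 + 17 + 6 = 39.
Best is Crypto, Graphics, and Algorithms with total interest score 42.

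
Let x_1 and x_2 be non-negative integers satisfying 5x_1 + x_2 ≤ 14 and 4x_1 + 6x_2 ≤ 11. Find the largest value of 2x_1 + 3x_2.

(x_1,x_2)=(1,1) is feasible, giving 5.
(x_1,x_2)=(2,0) is feasible, giving 4.
Maximum is 5 at (x_1,x_2)=(1,1).

5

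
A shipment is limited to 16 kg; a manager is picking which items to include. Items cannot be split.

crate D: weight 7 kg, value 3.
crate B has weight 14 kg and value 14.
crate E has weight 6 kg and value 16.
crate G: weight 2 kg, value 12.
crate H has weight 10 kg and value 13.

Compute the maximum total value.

crate E + crate H: weight 6 + 10 = 16 ≤ 16, value 16 + 13 = 29.
crate D + crate E + crate G: weight 7 + 6 + 2 = 15 ≤ 16, value 3 + 16 + 12 = 31.
Best is crate D, crate E, and crate G with total value 31.

31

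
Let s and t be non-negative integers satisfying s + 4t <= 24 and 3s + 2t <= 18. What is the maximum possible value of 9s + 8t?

60

(s,t)=(4,3): 1·4+4·3=16≤24, 3·4+2·3=18≤18, objective 60.
(s,t)=(3,4): 1·3+4·4=19≤24, 3·3+2·4=17≤18, objective 59.
(s,t)=(2,5): 1·2+4·5=22≤24, 3·2+2·5=16≤18, objective 58.
Maximum is 60 at (s,t)=(4,3).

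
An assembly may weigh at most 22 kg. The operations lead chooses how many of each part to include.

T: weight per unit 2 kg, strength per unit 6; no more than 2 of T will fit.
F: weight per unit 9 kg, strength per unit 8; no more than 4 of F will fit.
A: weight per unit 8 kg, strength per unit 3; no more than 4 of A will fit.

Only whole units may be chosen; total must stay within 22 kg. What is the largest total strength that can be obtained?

28

T has the best ratio (6/2); taking only T gives at most 2×6 = 12 (stopped by the supply cap of 2).
Mixing does better — 2×T and 2×F: weight 22 ≤ 22, strength 2·6 + 2·8 = 28.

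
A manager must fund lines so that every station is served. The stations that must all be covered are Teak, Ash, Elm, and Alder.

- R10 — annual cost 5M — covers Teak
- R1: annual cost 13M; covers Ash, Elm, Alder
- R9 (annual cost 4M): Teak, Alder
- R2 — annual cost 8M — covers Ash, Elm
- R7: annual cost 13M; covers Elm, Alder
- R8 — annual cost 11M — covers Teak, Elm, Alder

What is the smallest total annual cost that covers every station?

Choose R9 and R2: together they cover Teak, Ash, Elm, Alder — every station.
Total annual cost: 4 + 8 = 12.
No cover costs less than 12.

12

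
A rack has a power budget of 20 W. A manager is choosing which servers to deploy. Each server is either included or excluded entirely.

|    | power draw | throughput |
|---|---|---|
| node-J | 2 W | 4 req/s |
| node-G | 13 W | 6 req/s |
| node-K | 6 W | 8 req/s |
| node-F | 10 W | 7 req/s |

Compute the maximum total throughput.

Take node-J, node-K, and node-F: power draw 2 + 6 + 10 = 18 ≤ 20, throughput 4 + 8 + 7 = 19.
No other feasible combination does better.

19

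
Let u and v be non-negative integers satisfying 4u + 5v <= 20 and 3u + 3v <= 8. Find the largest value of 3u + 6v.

(u,v)=(0,2): 4·0+5·2=10≤20, 3·0+3·2=6≤8, objective 12.
(u,v)=(1,1): 4·1+5·1=9≤20, 3·1+3·1=6≤8, objective 9.
The best lattice point is (0,2), giving 12.

12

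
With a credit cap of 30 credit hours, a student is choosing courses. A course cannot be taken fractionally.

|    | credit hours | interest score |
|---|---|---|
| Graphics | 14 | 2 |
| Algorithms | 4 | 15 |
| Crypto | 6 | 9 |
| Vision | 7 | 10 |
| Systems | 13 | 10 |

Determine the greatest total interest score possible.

44

Take Algorithms, Crypto, Vision, and Systems: credit hours 4 + 6 + 7 + 13 = 30 ≤ 30, interest score 15 + 9 + 10 + 10 = 44.
No other feasible combination does better.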